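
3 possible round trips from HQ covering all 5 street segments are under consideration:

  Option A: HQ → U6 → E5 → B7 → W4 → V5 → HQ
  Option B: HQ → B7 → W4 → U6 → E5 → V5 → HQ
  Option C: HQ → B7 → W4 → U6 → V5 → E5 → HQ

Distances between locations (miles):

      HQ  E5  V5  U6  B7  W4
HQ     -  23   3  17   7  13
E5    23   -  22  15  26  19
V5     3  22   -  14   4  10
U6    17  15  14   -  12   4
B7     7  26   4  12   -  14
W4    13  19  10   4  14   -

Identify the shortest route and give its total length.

Option A: 17 + 15 + 26 + 14 + 10 + 3 = 85
Option B: 7 + 14 + 4 + 15 + 22 + 3 = 65
Option C: 7 + 14 + 4 + 14 + 22 + 23 = 84

Shortest is Option B, total 65 miles.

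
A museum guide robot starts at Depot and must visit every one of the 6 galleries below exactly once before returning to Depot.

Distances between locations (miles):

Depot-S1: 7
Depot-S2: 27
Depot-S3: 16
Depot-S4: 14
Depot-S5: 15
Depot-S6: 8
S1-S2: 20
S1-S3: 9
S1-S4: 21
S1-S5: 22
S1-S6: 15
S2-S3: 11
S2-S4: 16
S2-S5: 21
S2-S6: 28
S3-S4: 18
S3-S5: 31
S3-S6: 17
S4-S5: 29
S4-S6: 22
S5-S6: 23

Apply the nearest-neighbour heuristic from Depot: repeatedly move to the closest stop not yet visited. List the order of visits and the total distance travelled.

Total distance 103 miles via the nearest-neighbour route Depot → S1 → S3 → S2 → S4 → S6 → S5 → Depot.

At Depot the remaining stops are S1 7, S6 8, S4 14, S5 15, S3 16, S2 27; go to S1.
At S1 the remaining stops are S3 9, S6 15, S2 20, S4 21, S5 22; go to S3.
At S3 the remaining stops are S2 11, S6 17, S4 18, S5 31; go to S2.
At S2 the remaining stops are S4 16, S5 21, S6 28; go to S4.
At S4 the remaining stops are S6 22, S5 29; go to S6.
At S6 the remaining stops are S5 23; go to S5.
Return S5→Depot: 15.
Total = 7 + 9 + 11 + 16 + 22 + 23 + 15 = 103.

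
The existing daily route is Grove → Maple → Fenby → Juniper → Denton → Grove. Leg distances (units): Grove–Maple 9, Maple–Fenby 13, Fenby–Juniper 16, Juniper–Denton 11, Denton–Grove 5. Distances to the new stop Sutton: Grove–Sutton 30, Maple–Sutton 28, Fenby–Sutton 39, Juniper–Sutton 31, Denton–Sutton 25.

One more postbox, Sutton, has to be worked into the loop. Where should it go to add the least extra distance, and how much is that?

Insertion cost between consecutive stops i–j is d(i,Sutton) + d(Sutton,j) − d(i,j):
  between Grove and Maple: 30 + 28 − 9 = 49
  between Maple and Fenby: 28 + 39 − 13 = 54
  between Fenby and Juniper: 39 + 31 − 16 = 54
  between Juniper and Denton: 31 + 25 − 11 = 45
  between Denton and Grove: 25 + 30 − 5 = 50
Cheapest insertion is between Juniper and Denton, adding 45.
New total = 54 + 45 = 99.

Minimum extra distance: 45, inserting Sutton between Juniper and Denton.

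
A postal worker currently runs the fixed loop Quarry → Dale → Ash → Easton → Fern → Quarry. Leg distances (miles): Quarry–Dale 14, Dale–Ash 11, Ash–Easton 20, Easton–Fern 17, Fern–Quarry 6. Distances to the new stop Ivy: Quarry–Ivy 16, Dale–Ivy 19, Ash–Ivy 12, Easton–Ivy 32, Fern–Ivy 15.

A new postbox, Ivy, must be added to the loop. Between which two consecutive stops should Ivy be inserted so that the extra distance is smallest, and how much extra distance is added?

Adding 20 miles by placing Ivy on the Dale–Ash leg.

Insertion cost between consecutive stops i–j is d(i,Ivy) + d(Ivy,j) − d(i,j):
  between Quarry and Dale: 16 + 19 − 14 = 21
  between Dale and Ash: 19 + 12 − 11 = 20
  between Ash and Easton: 12 + 32 − 20 = 24
  between Easton and Fern: 32 + 15 − 17 = 30
  between Fern and Quarry: 15 + 16 − 6 = 25
Cheapest insertion is between Dale and Ash, adding 20.
New total = 68 + 20 = 88.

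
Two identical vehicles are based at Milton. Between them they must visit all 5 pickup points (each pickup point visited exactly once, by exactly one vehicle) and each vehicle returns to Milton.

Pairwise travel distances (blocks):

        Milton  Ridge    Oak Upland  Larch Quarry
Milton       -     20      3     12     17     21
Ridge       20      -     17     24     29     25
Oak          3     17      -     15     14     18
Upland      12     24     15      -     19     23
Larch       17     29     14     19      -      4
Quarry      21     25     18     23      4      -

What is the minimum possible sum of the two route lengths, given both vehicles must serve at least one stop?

Minimum combined distance: 86 blocks.

Check every non-empty split of the stops between the two vehicles; for each half take its own optimal tour:
  {Ridge} + {Oak, Upland, Larch, Quarry}: 40 + 56 = 96
  {Oak} + {Ridge, Upland, Larch, Quarry}: 6 + 80 = 86
  {Ridge, Oak} + {Upland, Larch, Quarry}: 40 + 56 = 96
  {Upland} + {Ridge, Oak, Larch, Quarry}: 24 + 66 = 90
  {Ridge, Upland} + {Oak, Larch, Quarry}: 56 + 42 = 98
  {Oak, Upland} + {Ridge, Larch, Quarry}: 30 + 66 = 96
  … (15 splits in total)
Best: vehicle 1 Milton → Oak → Milton = 6; vehicle 2 Milton → Ridge → Quarry → Larch → Upland → Milton = 80; combined 86.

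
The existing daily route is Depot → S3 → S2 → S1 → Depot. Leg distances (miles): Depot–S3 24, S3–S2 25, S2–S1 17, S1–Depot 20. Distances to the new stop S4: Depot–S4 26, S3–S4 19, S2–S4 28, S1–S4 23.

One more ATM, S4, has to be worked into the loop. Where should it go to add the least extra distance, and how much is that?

Adding 21 miles by placing S4 on the Depot–S3 leg.

Insertion cost between consecutive stops i–j is d(i,S4) + d(S4,j) − d(i,j):
  between Depot and S3: 26 + 19 − 24 = 21
  between S3 and S2: 19 + 28 − 25 = 22
  between S2 and S1: 28 + 23 − 17 = 34
  between S1 and Depot: 23 + 26 − 20 = 29
Cheapest insertion is between Depot and S3, adding 21.
New total = 86 + 21 = 107.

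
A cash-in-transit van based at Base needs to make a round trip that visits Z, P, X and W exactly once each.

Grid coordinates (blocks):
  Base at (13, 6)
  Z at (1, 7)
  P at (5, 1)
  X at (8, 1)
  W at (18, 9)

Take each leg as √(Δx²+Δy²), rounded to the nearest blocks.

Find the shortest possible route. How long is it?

There are 12 distinct closed tours to check (reversals are equivalent).
Base → Z → P → X → W → Base: 12+7+3+13+6 = 41
Base → Z → P → W → X → Base: 12+7+15+13+7 = 54
Base → Z → X → P → W → Base: 12+9+3+15+6 = 45
Base → Z → X → W → P → Base: 12+9+13+15+9 = 58
Base → Z → W → P → X → Base: 12+17+15+3+7 = 54
Base → Z → W → X → P → Base: 12+17+13+3+9 = 54
Base → P → Z → X → W → Base: 9+7+9+13+6 = 44
Base → P → Z → W → X → Base: 9+7+17+13+7 = 53
Base → P → X → Z → W → Base: 9+3+9+17+6 = 44
Base → P → W → Z → X → Base: 9+15+17+9+7 = 57
Base → X → Z → P → W → Base: 7+9+7+15+6 = 44
Base → X → P → Z → W → Base: 7+3+7+17+6 = 40
The minimum is 40.
One optimal route: Base → X → P → Z → W → Base (or its reverse).

Shortest round trip = 40 blocks.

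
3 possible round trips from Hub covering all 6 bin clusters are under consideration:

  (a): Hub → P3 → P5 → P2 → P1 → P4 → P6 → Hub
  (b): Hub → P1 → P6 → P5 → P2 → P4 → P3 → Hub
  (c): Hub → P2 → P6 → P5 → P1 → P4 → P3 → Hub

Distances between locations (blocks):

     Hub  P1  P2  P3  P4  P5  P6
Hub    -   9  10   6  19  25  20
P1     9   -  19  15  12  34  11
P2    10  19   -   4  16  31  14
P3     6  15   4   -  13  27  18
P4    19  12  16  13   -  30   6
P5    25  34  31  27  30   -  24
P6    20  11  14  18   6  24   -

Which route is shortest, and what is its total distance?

(a): 6 + 27 + 31 + 19 + 12 + 6 + 20 = 121
(b): 9 + 11 + 24 + 31 + 16 + 13 + 6 = 110
(c): 10 + 14 + 24 + 34 + 12 + 13 + 6 = 113

Shortest is (b), total 110 blocks.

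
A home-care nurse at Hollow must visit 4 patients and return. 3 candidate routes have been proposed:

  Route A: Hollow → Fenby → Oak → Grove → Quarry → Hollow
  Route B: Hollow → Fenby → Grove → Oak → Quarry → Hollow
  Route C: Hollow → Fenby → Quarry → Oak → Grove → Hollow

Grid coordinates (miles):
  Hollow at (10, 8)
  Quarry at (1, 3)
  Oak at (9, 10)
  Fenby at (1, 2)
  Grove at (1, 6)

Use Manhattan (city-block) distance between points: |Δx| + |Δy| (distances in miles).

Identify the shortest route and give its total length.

Route A: 15 + 16 + 12 + 3 + 14 = 60
Route B: 15 + 4 + 12 + 15 + 14 = 60
Route C: 15 + 1 + 15 + 12 + 11 = 54

Shortest is Route C, total 54 miles.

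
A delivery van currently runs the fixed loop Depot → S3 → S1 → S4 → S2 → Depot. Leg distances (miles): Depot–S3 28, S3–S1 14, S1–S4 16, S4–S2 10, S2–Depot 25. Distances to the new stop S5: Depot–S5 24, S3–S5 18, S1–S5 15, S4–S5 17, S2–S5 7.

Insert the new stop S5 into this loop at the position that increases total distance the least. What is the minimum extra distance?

+6 miles — insert S5 between S2 and Depot.

Insertion cost between consecutive stops i–j is d(i,S5) + d(S5,j) − d(i,j):
  between Depot and S3: 24 + 18 − 28 = 14
  between S3 and S1: 18 + 15 − 14 = 19
  between S1 and S4: 15 + 17 − 16 = 16
  between S4 and S2: 17 + 7 − 10 = 14
  between S2 and Depot: 7 + 24 − 25 = 6
Cheapest insertion is between S2 and Depot, adding 6.
New total = 93 + 6 = 99.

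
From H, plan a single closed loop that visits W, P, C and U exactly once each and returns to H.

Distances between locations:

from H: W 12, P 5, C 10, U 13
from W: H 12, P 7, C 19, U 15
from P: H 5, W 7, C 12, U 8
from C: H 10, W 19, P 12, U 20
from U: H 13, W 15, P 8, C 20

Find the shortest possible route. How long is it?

H-W-P-C-U-H: 12+7+12+20+13 = 64
H-W-P-U-C-H: 12+7+8+20+10 = 57
H-W-C-P-U-H: 12+19+12+8+13 = 64
H-W-C-U-P-H: 12+19+20+8+5 = 64
H-W-U-P-C-H: 12+15+8+12+10 = 57
H-W-U-C-P-H: 12+15+20+12+5 = 64
H-P-W-C-U-H: 5+7+19+20+13 = 64
H-P-W-U-C-H: 5+7+15+20+10 = 57
H-P-C-W-U-H: 5+12+19+15+13 = 64
H-P-U-W-C-H: 5+8+15+19+10 = 57
H-C-W-P-U-H: 10+19+7+8+13 = 57
H-C-P-W-U-H: 10+12+7+15+13 = 57
The minimum is 57.
One optimal route: H → W → P → U → C → H (or its reverse).

Minimum total distance: 57.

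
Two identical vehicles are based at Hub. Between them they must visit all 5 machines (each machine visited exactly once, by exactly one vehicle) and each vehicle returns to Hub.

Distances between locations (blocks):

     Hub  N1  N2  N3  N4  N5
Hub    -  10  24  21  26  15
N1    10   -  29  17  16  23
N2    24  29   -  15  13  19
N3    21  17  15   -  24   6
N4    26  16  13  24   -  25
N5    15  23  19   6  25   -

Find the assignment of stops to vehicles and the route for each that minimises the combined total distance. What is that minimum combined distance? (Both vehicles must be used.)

There are 2^4 − 1 = 15 ways to divide the 5 stops into two non-empty groups. For each, the best each vehicle can do is its own shortest tour through its group:
  {N1} + {N2, N3, N4, N5}: 20 + 75 = 95
  {N2} + {N1, N3, N4, N5}: 48 + 71 = 119
  {N1, N2} + {N3, N4, N5}: 63 + 71 = 134
  {N3} + {N1, N2, N4, N5}: 42 + 73 = 115
  {N1, N3} + {N2, N4, N5}: 48 + 73 = 121
  {N2, N3} + {N1, N4, N5}: 60 + 66 = 126
  … (15 splits in total)
Best: vehicle 1 Hub → N1 → Hub = 20; vehicle 2 Hub → N4 → N2 → N3 → N5 → Hub = 75; combined 95.

Minimum combined distance: 95 blocks.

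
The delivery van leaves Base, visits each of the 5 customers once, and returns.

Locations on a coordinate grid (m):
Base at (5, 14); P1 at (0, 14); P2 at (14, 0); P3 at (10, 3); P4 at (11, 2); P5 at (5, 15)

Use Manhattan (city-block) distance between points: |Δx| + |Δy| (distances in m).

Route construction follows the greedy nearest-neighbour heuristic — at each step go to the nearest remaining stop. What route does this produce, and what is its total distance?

58 m along Base → P5 → P1 → P3 → P4 → P2 → Base.

From Base: distances to unvisited — P5=1, P1=5, P3=16, P4=18, P2=23. Nearest is P5 (1).
From P5: distances to unvisited — P1=6, P3=17, P4=19, P2=24. Nearest is P1 (6).
From P1: distances to unvisited — P3=21, P4=23, P2=28. Nearest is P3 (21).
From P3: distances to unvisited — P4=2, P2=7. Nearest is P4 (2).
From P4: distances to unvisited — P2=5. Nearest is P2 (5).
Return P2→Base: 23.
Total = 1 + 6 + 21 + 2 + 5 + 23 = 58.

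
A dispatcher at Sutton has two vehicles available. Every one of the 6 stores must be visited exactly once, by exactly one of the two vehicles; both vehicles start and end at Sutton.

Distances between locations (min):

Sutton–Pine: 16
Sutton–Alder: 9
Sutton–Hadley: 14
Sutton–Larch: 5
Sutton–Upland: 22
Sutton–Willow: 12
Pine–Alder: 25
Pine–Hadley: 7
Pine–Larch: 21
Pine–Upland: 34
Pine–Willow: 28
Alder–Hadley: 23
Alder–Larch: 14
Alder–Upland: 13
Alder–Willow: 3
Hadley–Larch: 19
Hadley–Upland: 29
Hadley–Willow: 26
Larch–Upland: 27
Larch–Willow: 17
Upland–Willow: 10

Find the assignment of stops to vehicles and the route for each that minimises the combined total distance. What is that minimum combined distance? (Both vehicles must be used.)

84 min — the smallest possible combined total.

Try each way of splitting the stops between the two vehicles (each non-empty) and, for each split, find the best tour for each vehicle:
  {Pine} + {Alder, Hadley, Larch, Upland, Willow}: 32 + 75 = 107
  {Alder} + {Pine, Hadley, Larch, Upland, Willow}: 18 + 84 = 102
  {Pine, Alder} + {Hadley, Larch, Upland, Willow}: 50 + 75 = 125
  {Hadley} + {Pine, Alder, Larch, Upland, Willow}: 28 + 82 = 110
  {Pine, Hadley} + {Alder, Larch, Upland, Willow}: 37 + 54 = 91
  {Alder, Hadley} + {Pine, Larch, Upland, Willow}: 46 + 82 = 128
  … (31 splits in total)
  {Larch} + {Pine, Alder, Hadley, Upland, Willow}: 10 + 74 = 84  ← best
Best: vehicle 1 Sutton → Larch → Sutton = 10; vehicle 2 Sutton → Pine → Hadley → Upland → Willow → Alder → Sutton = 74; combined 84.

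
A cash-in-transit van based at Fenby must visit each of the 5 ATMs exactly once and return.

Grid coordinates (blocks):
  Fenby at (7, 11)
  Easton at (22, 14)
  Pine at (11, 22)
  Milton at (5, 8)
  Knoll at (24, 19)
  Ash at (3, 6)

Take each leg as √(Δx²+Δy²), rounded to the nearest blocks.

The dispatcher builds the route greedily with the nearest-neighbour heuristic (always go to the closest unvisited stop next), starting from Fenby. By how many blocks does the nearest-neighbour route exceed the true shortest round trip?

1 blocks longer than the optimal tour.

Fenby: Milton=4, Ash=6, Pine=12, Easton=15, Knoll=19 ⇒ Milton
Milton: Ash=3, Pine=15, Easton=18, Knoll=22 ⇒ Ash
Ash: Pine=18, Easton=21, Knoll=25 ⇒ Pine
Pine: Knoll=13, Easton=14 ⇒ Knoll
Knoll: Easton=5 ⇒ Easton
NN route Fenby → Milton → Ash → Pine → Knoll → Easton → Fenby costs 58.
Optimal: Fenby → Easton → Knoll → Pine → Milton → Ash → Fenby costs 57 (by enumerating all 60 distinct tours).
Excess = 58 − 57 = 1.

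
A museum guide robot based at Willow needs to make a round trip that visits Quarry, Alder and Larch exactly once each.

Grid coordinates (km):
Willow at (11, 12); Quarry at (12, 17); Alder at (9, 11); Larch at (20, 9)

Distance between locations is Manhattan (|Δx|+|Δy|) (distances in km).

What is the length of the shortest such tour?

Willow - Quarry - Alder - Larch - Willow: 6+9+13+12 = 40
Willow - Quarry - Larch - Alder - Willow: 6+16+13+3 = 38
Willow - Alder - Quarry - Larch - Willow: 3+9+16+12 = 40
The minimum is 38.
One optimal route: Willow → Quarry → Larch → Alder → Willow (or its reverse).

Shortest round trip = 38 km.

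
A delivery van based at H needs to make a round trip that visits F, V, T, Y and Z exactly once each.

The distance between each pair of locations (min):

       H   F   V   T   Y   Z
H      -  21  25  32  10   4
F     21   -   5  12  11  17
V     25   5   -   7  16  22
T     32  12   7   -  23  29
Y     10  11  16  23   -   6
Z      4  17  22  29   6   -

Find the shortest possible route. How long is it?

There are 60 distinct closed tours to check (reversals are equivalent).
H - F - V - T - Y - Z - H: 21+5+7+23+6+4 = 66
H - F - V - T - Z - Y - H: 21+5+7+29+6+10 = 78
H - F - V - Y - T - Z - H: 21+5+16+23+29+4 = 98
H - F - V - Y - Z - T - H: 21+5+16+6+29+32 = 109
H - F - V - Z - T - Y - H: 21+5+22+29+23+10 = 110
H - F - V - Z - Y - T - H: 21+5+22+6+23+32 = 109
H - F - T - V - Y - Z - H: 21+12+7+16+6+4 = 66
H - F - T - V - Z - Y - H: 21+12+7+22+6+10 = 78
H - F - T - Y - V - Z - H: 21+12+23+16+22+4 = 98
H - F - T - Y - Z - V - H: 21+12+23+6+22+25 = 109
H - F - T - Z - V - Y - H: 21+12+29+22+16+10 = 110
H - F - T - Z - Y - V - H: 21+12+29+6+16+25 = 109
H - F - Y - V - T - Z - H: 21+11+16+7+29+4 = 88
H - F - Y - V - Z - T - H: 21+11+16+22+29+32 = 131
… (46 more)
H - V - T - F - Y - Z - H: 25+7+12+11+6+4 = 65  ← best
The minimum is 65.
One optimal route: H → V → T → F → Y → Z → H (or its reverse).

65 min — the shortest possible round trip.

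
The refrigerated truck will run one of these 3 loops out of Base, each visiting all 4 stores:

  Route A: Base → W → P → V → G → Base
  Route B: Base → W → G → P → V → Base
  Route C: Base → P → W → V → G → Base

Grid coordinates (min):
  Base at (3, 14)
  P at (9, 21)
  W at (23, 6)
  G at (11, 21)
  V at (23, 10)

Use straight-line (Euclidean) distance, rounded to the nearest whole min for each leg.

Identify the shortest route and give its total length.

61 min — Route C is the shortest.

Route A: 22 + 21 + 18 + 16 + 11 = 88
Route B: 22 + 19 + 2 + 18 + 20 = 81
Route C: 9 + 21 + 4 + 16 + 11 = 61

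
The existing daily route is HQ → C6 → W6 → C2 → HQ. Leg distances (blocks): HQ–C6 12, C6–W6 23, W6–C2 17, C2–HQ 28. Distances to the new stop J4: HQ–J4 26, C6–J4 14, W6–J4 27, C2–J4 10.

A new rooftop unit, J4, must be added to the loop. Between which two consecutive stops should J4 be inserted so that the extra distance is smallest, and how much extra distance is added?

+8 blocks — insert J4 between C2 and HQ.

Insertion cost between consecutive stops i–j is d(i,J4) + d(J4,j) − d(i,j):
  between HQ and C6: 26 + 14 − 12 = 28
  between C6 and W6: 14 + 27 − 23 = 18
  between W6 and C2: 27 + 10 − 17 = 20
  between C2 and HQ: 10 + 26 − 28 = 8
Cheapest insertion is between C2 and HQ, adding 8.
New total = 80 + 8 = 88.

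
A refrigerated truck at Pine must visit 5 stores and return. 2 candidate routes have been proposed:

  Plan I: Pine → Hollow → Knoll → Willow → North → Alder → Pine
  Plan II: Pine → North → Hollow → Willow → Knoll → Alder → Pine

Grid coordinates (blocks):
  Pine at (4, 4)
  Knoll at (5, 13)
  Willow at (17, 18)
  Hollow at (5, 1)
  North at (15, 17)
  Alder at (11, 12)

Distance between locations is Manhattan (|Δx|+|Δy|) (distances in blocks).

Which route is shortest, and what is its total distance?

60 blocks — Plan I is the shortest.

Plan I: 4 + 12 + 17 + 3 + 9 + 15 = 60
Plan II: 24 + 26 + 29 + 17 + 7 + 15 = 118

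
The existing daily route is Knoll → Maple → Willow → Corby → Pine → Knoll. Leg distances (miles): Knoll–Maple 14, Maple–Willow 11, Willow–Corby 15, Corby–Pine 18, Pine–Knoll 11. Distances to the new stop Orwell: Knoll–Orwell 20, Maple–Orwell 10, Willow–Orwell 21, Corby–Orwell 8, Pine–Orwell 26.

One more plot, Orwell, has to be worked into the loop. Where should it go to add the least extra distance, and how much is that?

Adding 14 miles by placing Orwell on the Willow–Corby leg.

Insertion cost between consecutive stops i–j is d(i,Orwell) + d(Orwell,j) − d(i,j):
  between Knoll and Maple: 20 + 10 − 14 = 16
  between Maple and Willow: 10 + 21 − 11 = 20
  between Willow and Corby: 21 + 8 − 15 = 14
  between Corby and Pine: 8 + 26 − 18 = 16
  between Pine and Knoll: 26 + 20 − 11 = 35
Cheapest insertion is between Willow and Corby, adding 14.
New total = 69 + 14 = 83.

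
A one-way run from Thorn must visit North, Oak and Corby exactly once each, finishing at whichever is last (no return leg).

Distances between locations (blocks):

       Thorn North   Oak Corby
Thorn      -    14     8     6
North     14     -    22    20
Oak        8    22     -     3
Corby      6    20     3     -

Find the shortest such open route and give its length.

Minimum one-way distance = 31 blocks.

There are 3! = 6 possible orderings.
Thorn→North→Oak→Corby: 14+22+3 = 39
Thorn→North→Corby→Oak: 14+20+3 = 37
Thorn→Oak→North→Corby: 8+22+20 = 50
Thorn→Oak→Corby→North: 8+3+20 = 31
Thorn→Corby→North→Oak: 6+20+22 = 48
Thorn→Corby→Oak→North: 6+3+22 = 31
The minimum is 31.
One shortest path: Thorn → Oak → Corby → North.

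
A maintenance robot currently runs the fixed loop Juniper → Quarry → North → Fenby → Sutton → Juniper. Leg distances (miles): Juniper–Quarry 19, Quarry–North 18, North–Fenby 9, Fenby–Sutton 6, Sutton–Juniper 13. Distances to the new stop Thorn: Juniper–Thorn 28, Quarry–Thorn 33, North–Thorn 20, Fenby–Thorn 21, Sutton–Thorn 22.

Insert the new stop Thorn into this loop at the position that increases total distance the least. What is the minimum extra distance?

Insertion cost between consecutive stops i–j is d(i,Thorn) + d(Thorn,j) − d(i,j):
  between Juniper and Quarry: 28 + 33 − 19 = 42
  between Quarry and North: 33 + 20 − 18 = 35
  between North and Fenby: 20 + 21 − 9 = 32
  between Fenby and Sutton: 21 + 22 − 6 = 37
  between Sutton and Juniper: 22 + 28 − 13 = 37
Cheapest insertion is between North and Fenby, adding 32.
New total = 65 + 32 = 97.

Adding 32 miles by placing Thorn on the North–Fenby leg.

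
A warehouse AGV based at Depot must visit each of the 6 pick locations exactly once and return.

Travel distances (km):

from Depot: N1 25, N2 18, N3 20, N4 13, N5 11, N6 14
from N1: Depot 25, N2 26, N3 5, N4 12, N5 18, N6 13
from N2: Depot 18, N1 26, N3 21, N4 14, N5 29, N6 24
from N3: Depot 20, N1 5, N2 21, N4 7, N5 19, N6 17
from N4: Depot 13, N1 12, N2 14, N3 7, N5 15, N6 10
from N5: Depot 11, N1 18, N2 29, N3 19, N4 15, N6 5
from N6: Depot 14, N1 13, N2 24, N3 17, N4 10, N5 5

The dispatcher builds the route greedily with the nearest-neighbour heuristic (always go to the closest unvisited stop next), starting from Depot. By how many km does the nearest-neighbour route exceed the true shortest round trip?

The nearest-neighbour route is 9 km longer than optimal.

Depot: N5=11, N4=13, N6=14, N2=18, N3=20, N1=25 ⇒ N5
N5: N6=5, N4=15, N1=18, N3=19, N2=29 ⇒ N6
N6: N4=10, N1=13, N3=17, N2=24 ⇒ N4
N4: N3=7, N1=12, N2=14 ⇒ N3
N3: N1=5, N2=21 ⇒ N1
N1: N2=26 ⇒ N2
NN route Depot → N5 → N6 → N4 → N3 → N1 → N2 → Depot costs 82.
Optimal: Depot → N2 → N4 → N3 → N1 → N6 → N5 → Depot costs 73 (by enumerating all 360 distinct tours).
Excess = 82 − 73 = 9.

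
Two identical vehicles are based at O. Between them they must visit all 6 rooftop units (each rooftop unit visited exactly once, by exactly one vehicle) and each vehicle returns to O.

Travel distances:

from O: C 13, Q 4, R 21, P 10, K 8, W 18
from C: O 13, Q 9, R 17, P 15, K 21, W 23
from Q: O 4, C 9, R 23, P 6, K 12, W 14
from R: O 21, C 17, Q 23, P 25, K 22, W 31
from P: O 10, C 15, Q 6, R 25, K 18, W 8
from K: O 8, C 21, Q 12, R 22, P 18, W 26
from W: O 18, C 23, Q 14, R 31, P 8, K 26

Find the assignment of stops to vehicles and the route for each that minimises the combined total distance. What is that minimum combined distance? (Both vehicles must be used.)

Minimum combined distance: 95.

There are 2^5 − 1 = 31 ways to divide the 6 stops into two non-empty groups. For each, the best each vehicle can do is its own shortest tour through its group:
  {C} + {Q, R, P, K, W}: 26 + 79 = 105
  {Q} + {C, R, P, K, W}: 8 + 88 = 96
  {C, Q} + {R, P, K, W}: 26 + 79 = 105
  {R} + {C, Q, P, K, W}: 42 + 70 = 112
  {C, R} + {Q, P, K, W}: 51 + 52 = 103
  {Q, R} + {C, P, K, W}: 48 + 70 = 118
  … (31 splits in total)
  {K} + {C, Q, R, P, W}: 16 + 79 = 95  ← best
Best: vehicle 1 O → K → O = 16; vehicle 2 O → C → R → W → P → Q → O = 79; combined 95.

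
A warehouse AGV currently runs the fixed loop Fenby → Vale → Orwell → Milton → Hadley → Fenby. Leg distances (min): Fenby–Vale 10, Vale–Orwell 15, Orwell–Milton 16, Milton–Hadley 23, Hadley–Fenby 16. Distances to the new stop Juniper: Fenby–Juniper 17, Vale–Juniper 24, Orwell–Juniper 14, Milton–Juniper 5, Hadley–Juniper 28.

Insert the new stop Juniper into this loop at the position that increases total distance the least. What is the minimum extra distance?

Insertion cost between consecutive stops i–j is d(i,Juniper) + d(Juniper,j) − d(i,j):
  between Fenby and Vale: 17 + 24 − 10 = 31
  between Vale and Orwell: 24 + 14 − 15 = 23
  between Orwell and Milton: 14 + 5 − 16 = 3
  between Milton and Hadley: 5 + 28 − 23 = 10
  between Hadley and Fenby: 28 + 17 − 16 = 29
Cheapest insertion is between Orwell and Milton, adding 3.
New total = 80 + 3 = 83.

Adding 3 min by placing Juniper on the Orwell–Milton leg.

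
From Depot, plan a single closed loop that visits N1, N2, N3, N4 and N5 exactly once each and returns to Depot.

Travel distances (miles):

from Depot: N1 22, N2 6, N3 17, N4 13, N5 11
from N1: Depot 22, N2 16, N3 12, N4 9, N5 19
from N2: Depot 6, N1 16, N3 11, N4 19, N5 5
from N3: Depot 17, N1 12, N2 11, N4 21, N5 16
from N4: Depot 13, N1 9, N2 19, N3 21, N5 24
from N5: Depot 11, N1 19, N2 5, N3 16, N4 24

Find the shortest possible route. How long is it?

Minimum total distance: 61 miles.

With 5 stops there are 5!/2 = 60 distinct round trips (a route and its reverse cost the same).
Depot → N1 → N2 → N3 → N4 → N5 → Depot: 22+16+11+21+24+11 = 105
Depot → N1 → N2 → N3 → N5 → N4 → Depot: 22+16+11+16+24+13 = 102
Depot → N1 → N2 → N4 → N3 → N5 → Depot: 22+16+19+21+16+11 = 105
Depot → N1 → N2 → N4 → N5 → N3 → Depot: 22+16+19+24+16+17 = 114
Depot → N1 → N2 → N5 → N3 → N4 → Depot: 22+16+5+16+21+13 = 93
Depot → N1 → N2 → N5 → N4 → N3 → Depot: 22+16+5+24+21+17 = 105
Depot → N1 → N3 → N2 → N4 → N5 → Depot: 22+12+11+19+24+11 = 99
Depot → N1 → N3 → N2 → N5 → N4 → Depot: 22+12+11+5+24+13 = 87
Depot → N1 → N3 → N4 → N2 → N5 → Depot: 22+12+21+19+5+11 = 90
Depot → N1 → N3 → N4 → N5 → N2 → Depot: 22+12+21+24+5+6 = 90
Depot → N1 → N3 → N5 → N2 → N4 → Depot: 22+12+16+5+19+13 = 87
Depot → N1 → N3 → N5 → N4 → N2 → Depot: 22+12+16+24+19+6 = 99
Depot → N1 → N4 → N2 → N3 → N5 → Depot: 22+9+19+11+16+11 = 88
Depot → N1 → N4 → N2 → N5 → N3 → Depot: 22+9+19+5+16+17 = 88
… (46 more)
Depot → N2 → N5 → N3 → N1 → N4 → Depot: 6+5+16+12+9+13 = 61  ← best
The minimum is 61.
One optimal route: Depot → N2 → N5 → N3 → N1 → N4 → Depot (or its reverse).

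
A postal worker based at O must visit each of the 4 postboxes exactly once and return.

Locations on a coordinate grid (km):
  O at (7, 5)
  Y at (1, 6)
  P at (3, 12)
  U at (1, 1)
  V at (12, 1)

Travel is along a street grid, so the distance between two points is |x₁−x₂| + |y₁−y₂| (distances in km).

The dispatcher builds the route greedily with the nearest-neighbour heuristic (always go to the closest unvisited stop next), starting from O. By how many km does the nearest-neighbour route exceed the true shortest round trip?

The nearest-neighbour route is 10 km longer than optimal.

From O: Y=7, V=9, U=10, P=11 → choose Y (7).
From Y: U=5, P=8, V=16 → choose U (5).
From U: V=11, P=13 → choose V (11).
From V: P=20 → choose P (20).
NN route O → Y → U → V → P → O costs 54.
Optimal: O → P → Y → U → V → O costs 44 (by enumerating all 12 distinct tours).
Excess = 54 − 44 = 10.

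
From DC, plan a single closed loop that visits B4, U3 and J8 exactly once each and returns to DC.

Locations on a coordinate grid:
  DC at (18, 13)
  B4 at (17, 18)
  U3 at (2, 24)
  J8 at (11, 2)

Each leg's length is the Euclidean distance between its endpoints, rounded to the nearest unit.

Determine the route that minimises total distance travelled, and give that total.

There are 3 distinct closed tours to check (reversals are equivalent).
DC-B4-U3-J8-DC: 5+16+24+13 = 58
DC-B4-J8-U3-DC: 5+17+24+19 = 65
DC-U3-B4-J8-DC: 19+16+17+13 = 65
The minimum is 58.
One optimal route: DC → B4 → U3 → J8 → DC (or its reverse).

Shortest round trip = 58.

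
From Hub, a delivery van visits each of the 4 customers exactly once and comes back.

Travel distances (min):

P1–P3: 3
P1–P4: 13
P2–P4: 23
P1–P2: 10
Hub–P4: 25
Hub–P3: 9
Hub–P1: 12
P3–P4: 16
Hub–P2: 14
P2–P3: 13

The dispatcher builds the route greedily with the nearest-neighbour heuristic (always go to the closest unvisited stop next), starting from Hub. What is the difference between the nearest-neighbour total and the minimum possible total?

The nearest-neighbour route is 8 min longer than optimal.

From Hub: P3=9, P1=12, P2=14, P4=25 → choose P3 (9).
From P3: P1=3, P2=13, P4=16 → choose P1 (3).
From P1: P2=10, P4=13 → choose P2 (10).
From P2: P4=23 → choose P4 (23).
NN route Hub → P3 → P1 → P2 → P4 → Hub costs 70.
Optimal: Hub → P2 → P1 → P4 → P3 → Hub costs 62 (by enumerating all 12 distinct tours).
Excess = 70 − 62 = 8.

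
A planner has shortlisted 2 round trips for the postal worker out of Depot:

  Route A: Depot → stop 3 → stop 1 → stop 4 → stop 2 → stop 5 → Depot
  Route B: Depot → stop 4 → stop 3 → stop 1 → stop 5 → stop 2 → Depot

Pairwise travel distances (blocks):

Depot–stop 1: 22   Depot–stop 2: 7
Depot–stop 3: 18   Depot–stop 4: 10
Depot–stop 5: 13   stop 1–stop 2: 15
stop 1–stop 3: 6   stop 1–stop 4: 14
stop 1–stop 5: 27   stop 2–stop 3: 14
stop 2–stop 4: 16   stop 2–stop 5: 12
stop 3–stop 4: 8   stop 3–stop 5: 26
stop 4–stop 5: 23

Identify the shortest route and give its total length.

Route A: 18 + 6 + 14 + 16 + 12 + 13 = 79
Route B: 10 + 8 + 6 + 27 + 12 + 7 = 70

70 blocks — Route B is the shortest.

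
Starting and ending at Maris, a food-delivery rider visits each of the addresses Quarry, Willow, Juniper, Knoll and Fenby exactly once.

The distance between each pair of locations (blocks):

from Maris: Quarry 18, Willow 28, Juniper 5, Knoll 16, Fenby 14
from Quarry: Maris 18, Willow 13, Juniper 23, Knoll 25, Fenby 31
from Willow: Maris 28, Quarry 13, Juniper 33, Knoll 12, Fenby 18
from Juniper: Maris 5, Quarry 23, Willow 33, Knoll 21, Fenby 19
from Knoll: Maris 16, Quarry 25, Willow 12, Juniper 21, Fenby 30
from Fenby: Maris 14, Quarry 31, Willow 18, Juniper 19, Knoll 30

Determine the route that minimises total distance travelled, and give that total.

There are 60 distinct closed tours to check (reversals are equivalent).
Maris-Quarry-Willow-Juniper-Knoll-Fenby-Maris: 18+13+33+21+30+14 = 129
Maris-Quarry-Willow-Juniper-Fenby-Knoll-Maris: 18+13+33+19+30+16 = 129
Maris-Quarry-Willow-Knoll-Juniper-Fenby-Maris: 18+13+12+21+19+14 = 97
Maris-Quarry-Willow-Knoll-Fenby-Juniper-Maris: 18+13+12+30+19+5 = 97
Maris-Quarry-Willow-Fenby-Juniper-Knoll-Maris: 18+13+18+19+21+16 = 105
Maris-Quarry-Willow-Fenby-Knoll-Juniper-Maris: 18+13+18+30+21+5 = 105
Maris-Quarry-Juniper-Willow-Knoll-Fenby-Maris: 18+23+33+12+30+14 = 130
Maris-Quarry-Juniper-Willow-Fenby-Knoll-Maris: 18+23+33+18+30+16 = 138
Maris-Quarry-Juniper-Knoll-Willow-Fenby-Maris: 18+23+21+12+18+14 = 106
Maris-Quarry-Juniper-Knoll-Fenby-Willow-Maris: 18+23+21+30+18+28 = 138
Maris-Quarry-Juniper-Fenby-Willow-Knoll-Maris: 18+23+19+18+12+16 = 106
Maris-Quarry-Juniper-Fenby-Knoll-Willow-Maris: 18+23+19+30+12+28 = 130
Maris-Quarry-Knoll-Willow-Juniper-Fenby-Maris: 18+25+12+33+19+14 = 121
Maris-Quarry-Knoll-Willow-Fenby-Juniper-Maris: 18+25+12+18+19+5 = 97
… (46 more)
Maris-Juniper-Knoll-Quarry-Willow-Fenby-Maris: 5+21+25+13+18+14 = 96  ← best
The minimum is 96.
One optimal route: Maris → Juniper → Knoll → Quarry → Willow → Fenby → Maris (or its reverse).

Minimum total distance: 96 blocks.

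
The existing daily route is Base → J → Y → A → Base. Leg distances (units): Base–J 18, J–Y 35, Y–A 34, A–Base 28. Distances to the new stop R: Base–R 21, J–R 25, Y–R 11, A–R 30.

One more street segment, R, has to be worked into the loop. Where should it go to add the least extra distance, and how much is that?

Adding 1 by placing R on the J–Y leg.

Insertion cost between consecutive stops i–j is d(i,R) + d(R,j) − d(i,j):
  between Base and J: 21 + 25 − 18 = 28
  between J and Y: 25 + 11 − 35 = 1
  between Y and A: 11 + 30 − 34 = 7
  between A and Base: 30 + 21 − 28 = 23
Cheapest insertion is between J and Y, adding 1.
New total = 115 + 1 = 116.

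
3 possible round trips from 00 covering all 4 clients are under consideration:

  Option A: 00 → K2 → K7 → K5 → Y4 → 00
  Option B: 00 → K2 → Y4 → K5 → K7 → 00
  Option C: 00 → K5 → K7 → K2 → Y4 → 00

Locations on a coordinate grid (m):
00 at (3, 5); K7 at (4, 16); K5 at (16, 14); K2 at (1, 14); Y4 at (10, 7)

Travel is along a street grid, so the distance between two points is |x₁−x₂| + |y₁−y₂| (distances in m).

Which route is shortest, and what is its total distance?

Option A: 11 + 5 + 14 + 13 + 9 = 52
Option B: 11 + 16 + 13 + 14 + 12 = 66
Option C: 22 + 14 + 5 + 16 + 9 = 66

52 m — Option A is the shortest.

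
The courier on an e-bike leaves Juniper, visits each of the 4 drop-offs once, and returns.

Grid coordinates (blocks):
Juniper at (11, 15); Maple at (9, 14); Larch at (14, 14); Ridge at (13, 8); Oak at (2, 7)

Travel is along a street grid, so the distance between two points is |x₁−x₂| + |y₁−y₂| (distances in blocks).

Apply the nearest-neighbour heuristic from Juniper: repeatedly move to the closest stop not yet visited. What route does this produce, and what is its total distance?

At Juniper the remaining stops are Maple 3, Larch 4, Ridge 9, Oak 17; go to Maple.
At Maple the remaining stops are Larch 5, Ridge 10, Oak 14; go to Larch.
At Larch the remaining stops are Ridge 7, Oak 19; go to Ridge.
At Ridge the remaining stops are Oak 12; go to Oak.
Return Oak→Juniper: 17.
Total = 3 + 5 + 7 + 12 + 17 = 44.

Total distance 44 blocks via the nearest-neighbour route Juniper → Maple → Larch → Ridge → Oak → Juniper.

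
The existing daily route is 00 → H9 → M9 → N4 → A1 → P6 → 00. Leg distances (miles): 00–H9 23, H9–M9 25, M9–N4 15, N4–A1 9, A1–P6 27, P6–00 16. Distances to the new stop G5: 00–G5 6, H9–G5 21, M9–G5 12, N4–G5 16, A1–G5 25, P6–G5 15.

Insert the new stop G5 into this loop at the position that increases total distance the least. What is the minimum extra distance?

Adding 4 miles by placing G5 on the 00–H9 leg.

Insertion cost between consecutive stops i–j is d(i,G5) + d(G5,j) − d(i,j):
  between 00 and H9: 6 + 21 − 23 = 4
  between H9 and M9: 21 + 12 − 25 = 8
  between M9 and N4: 12 + 16 − 15 = 13
  between N4 and A1: 16 + 25 − 9 = 32
  between A1 and P6: 25 + 15 − 27 = 13
  between P6 and 00: 15 + 6 − 16 = 5
Cheapest insertion is between 00 and H9, adding 4.
New total = 115 + 4 = 119.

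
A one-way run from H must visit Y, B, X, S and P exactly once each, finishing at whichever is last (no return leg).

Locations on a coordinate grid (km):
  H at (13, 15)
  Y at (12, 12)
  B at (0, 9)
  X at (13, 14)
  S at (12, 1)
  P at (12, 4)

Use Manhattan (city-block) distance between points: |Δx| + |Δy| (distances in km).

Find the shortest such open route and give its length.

Shortest open route: 35 km.

There are 5! = 120 possible orderings.
H → Y → B → X → S → P: 4+15+18+14+3 = 54
H → Y → B → X → P → S: 4+15+18+11+3 = 51
H → Y → B → S → X → P: 4+15+20+14+11 = 64
H → Y → B → S → P → X: 4+15+20+3+11 = 53
H → Y → B → P → X → S: 4+15+17+11+14 = 61
H → Y → B → P → S → X: 4+15+17+3+14 = 53
H → Y → X → B → S → P: 4+3+18+20+3 = 48
H → Y → X → B → P → S: 4+3+18+17+3 = 45
H → Y → X → S → B → P: 4+3+14+20+17 = 58
H → Y → X → S → P → B: 4+3+14+3+17 = 41
H → Y → X → P → B → S: 4+3+11+17+20 = 55
H → Y → X → P → S → B: 4+3+11+3+20 = 41
H → Y → S → B → X → P: 4+11+20+18+11 = 64
H → Y → S → B → P → X: 4+11+20+17+11 = 63
… (106 more)
H → X → Y → S → P → B: 1+3+11+3+17 = 35  ← best
The minimum is 35.
One shortest path: H → X → Y → S → P → B.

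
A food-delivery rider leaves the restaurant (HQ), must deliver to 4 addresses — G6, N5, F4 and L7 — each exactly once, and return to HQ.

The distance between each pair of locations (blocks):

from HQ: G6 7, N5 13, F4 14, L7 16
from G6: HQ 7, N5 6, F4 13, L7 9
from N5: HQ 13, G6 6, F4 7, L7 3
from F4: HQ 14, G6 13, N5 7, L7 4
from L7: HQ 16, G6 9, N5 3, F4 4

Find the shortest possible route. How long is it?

34 blocks — the shortest possible round trip.

With 4 stops there are 4!/2 = 12 distinct round trips (a route and its reverse cost the same).
HQ-G6-N5-F4-L7-HQ: 7+6+7+4+16 = 40
HQ-G6-N5-L7-F4-HQ: 7+6+3+4+14 = 34
HQ-G6-F4-N5-L7-HQ: 7+13+7+3+16 = 46
HQ-G6-F4-L7-N5-HQ: 7+13+4+3+13 = 40
HQ-G6-L7-N5-F4-HQ: 7+9+3+7+14 = 40
HQ-G6-L7-F4-N5-HQ: 7+9+4+7+13 = 40
HQ-N5-G6-F4-L7-HQ: 13+6+13+4+16 = 52
HQ-N5-G6-L7-F4-HQ: 13+6+9+4+14 = 46
HQ-N5-F4-G6-L7-HQ: 13+7+13+9+16 = 58
HQ-N5-L7-G6-F4-HQ: 13+3+9+13+14 = 52
HQ-F4-G6-N5-L7-HQ: 14+13+6+3+16 = 52
HQ-F4-N5-G6-L7-HQ: 14+7+6+9+16 = 52
The minimum is 34.
One optimal route: HQ → G6 → N5 → L7 → F4 → HQ (or its reverse).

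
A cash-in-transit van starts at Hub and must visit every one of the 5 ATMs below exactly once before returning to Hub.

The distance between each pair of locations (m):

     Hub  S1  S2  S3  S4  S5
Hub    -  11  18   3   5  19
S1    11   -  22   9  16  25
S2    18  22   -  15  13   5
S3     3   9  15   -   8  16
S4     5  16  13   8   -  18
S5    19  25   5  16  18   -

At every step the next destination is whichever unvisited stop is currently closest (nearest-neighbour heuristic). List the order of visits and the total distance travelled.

Total distance 65 m via the nearest-neighbour route Hub → S3 → S4 → S2 → S5 → S1 → Hub.

From Hub: distances to unvisited — S3=3, S4=5, S1=11, S2=18, S5=19. Nearest is S3 (3).
From S3: distances to unvisited — S4=8, S1=9, S2=15, S5=16. Nearest is S4 (8).
From S4: distances to unvisited — S2=13, S1=16, S5=18. Nearest is S2 (13).
From S2: distances to unvisited — S5=5, S1=22. Nearest is S5 (5).
From S5: distances to unvisited — S1=25. Nearest is S1 (25).
Return S1→Hub: 11.
Total = 3 + 8 + 13 + 5 + 25 + 11 = 65.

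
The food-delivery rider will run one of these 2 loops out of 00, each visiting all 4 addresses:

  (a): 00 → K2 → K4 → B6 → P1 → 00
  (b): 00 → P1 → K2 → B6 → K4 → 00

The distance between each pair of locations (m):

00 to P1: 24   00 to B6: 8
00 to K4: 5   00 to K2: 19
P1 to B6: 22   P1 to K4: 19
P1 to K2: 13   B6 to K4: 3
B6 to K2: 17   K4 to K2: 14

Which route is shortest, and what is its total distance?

(a): 19 + 14 + 3 + 22 + 24 = 82
(b): 24 + 13 + 17 + 3 + 5 = 62

Shortest is (b), total 62 m.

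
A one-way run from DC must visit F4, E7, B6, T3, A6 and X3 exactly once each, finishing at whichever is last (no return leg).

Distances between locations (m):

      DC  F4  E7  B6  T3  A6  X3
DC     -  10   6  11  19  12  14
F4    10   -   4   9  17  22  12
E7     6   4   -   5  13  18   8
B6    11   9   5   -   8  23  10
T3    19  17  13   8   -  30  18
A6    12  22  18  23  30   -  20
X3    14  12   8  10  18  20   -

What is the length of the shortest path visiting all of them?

Minimum one-way distance = 61 m.

There are 6! = 720 possible orderings.
DC→F4→E7→B6→T3→A6→X3: 10+4+5+8+30+20 = 77
DC→F4→E7→B6→T3→X3→A6: 10+4+5+8+18+20 = 65
DC→F4→E7→B6→A6→T3→X3: 10+4+5+23+30+18 = 90
DC→F4→E7→B6→A6→X3→T3: 10+4+5+23+20+18 = 80
DC→F4→E7→B6→X3→T3→A6: 10+4+5+10+18+30 = 77
DC→F4→E7→B6→X3→A6→T3: 10+4+5+10+20+30 = 79
DC→F4→E7→T3→B6→A6→X3: 10+4+13+8+23+20 = 78
DC→F4→E7→T3→B6→X3→A6: 10+4+13+8+10+20 = 65
… (712 more)
DC→A6→X3→F4→E7→B6→T3: 12+20+12+4+5+8 = 61  ← best
The minimum is 61.
One shortest path: DC → A6 → X3 → F4 → E7 → B6 → T3.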